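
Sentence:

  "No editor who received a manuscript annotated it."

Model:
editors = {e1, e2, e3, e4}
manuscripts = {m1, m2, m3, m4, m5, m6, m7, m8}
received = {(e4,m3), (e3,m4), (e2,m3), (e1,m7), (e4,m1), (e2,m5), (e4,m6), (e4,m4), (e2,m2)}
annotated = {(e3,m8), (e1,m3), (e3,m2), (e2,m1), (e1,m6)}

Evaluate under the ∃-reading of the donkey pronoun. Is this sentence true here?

"it" takes "a manuscript" as antecedent — a donkey pronoun bound across the clause boundary.
Truth condition: for no (e,m) with received(e,m) does annotated(e,m) hold.
Restrictor pairs — does the scope hold? (e1,m7):fails  (e2,m2):fails  (e2,m3):fails  (e2,m5):fails  (e3,m4):fails  (e4,m1):fails  (e4,m3):fails  (e4,m4):fails  (e4,m6):fails
Scope holds for no restrictor pair, so the sentence is true.

True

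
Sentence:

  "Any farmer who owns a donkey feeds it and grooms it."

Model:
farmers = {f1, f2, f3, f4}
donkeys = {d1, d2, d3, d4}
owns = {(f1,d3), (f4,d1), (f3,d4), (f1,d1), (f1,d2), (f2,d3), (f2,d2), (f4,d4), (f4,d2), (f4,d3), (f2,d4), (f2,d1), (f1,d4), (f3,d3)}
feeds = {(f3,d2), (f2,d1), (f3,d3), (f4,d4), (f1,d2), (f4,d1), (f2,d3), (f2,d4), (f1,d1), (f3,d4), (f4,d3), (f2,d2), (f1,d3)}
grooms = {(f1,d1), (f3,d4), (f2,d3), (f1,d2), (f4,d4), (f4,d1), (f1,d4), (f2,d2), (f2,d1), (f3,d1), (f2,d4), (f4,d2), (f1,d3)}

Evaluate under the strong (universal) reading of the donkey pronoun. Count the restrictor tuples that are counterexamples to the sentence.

"it" takes "a donkey" as antecedent — a donkey pronoun bound across the clause boundary.
Strong reading: for every (f,d) with owns(f,d), feeds(f,d) ∧ grooms(f,d).
Restrictor pairs: (f1,d1) ✓  (f1,d2) ✓  (f1,d3) ✓  (f1,d4) ✗  (f2,d1) ✓  (f2,d2) ✓  (f2,d3) ✓  (f2,d4) ✓  (f3,d3) ✗  (f3,d4) ✓  (f4,d1) ✓  (f4,d2) ✗  (f4,d3) ✗  (f4,d4) ✓
Counterexamples (restrictor pairs failing the scope): 4.

4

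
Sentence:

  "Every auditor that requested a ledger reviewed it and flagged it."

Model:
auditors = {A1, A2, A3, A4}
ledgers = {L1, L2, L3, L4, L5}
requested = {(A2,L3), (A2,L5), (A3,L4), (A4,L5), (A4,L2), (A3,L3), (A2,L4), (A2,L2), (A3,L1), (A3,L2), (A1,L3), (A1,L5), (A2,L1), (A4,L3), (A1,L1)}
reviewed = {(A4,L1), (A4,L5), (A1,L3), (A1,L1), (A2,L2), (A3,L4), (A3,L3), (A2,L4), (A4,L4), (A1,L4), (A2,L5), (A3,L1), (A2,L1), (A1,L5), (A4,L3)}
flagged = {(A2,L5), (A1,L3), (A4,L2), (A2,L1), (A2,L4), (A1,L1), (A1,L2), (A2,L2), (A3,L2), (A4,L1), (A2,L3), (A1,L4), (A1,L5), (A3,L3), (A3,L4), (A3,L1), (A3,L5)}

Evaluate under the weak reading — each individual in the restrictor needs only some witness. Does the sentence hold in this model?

"it" takes "a ledger" as antecedent — a donkey pronoun bound across the clause boundary.
Weak reading: every auditor a with some requested-ledger has at least one requested-ledger l such that reviewed(a,l) ∧ flagged(a,l).
Per auditor: A1:✓  A2:✓  A3:✓  A4:✗
A4 has no witness among its requested-ledgers.

False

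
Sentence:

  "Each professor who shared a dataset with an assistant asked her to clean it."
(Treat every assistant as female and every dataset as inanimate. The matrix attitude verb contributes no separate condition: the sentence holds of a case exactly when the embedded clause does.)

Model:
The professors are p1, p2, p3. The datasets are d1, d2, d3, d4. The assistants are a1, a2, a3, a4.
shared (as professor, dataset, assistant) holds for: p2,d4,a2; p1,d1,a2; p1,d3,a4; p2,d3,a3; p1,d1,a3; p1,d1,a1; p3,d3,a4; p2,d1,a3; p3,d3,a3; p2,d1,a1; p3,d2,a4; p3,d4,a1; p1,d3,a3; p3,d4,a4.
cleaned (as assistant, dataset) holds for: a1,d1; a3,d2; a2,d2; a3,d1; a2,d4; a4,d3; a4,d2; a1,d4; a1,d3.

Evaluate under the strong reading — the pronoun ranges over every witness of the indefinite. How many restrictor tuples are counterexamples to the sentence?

5

"her" takes "an assistant" as antecedent and "it" takes "a dataset"; both are donkey pronouns co-varying with the restrictor.
Strong reading: for every (p,d,a) with shared(p,d,a), cleaned(a,d).
Restrictor triples: (p1,d1,a1)→cleaned(a1,d1) ✓  (p1,d1,a2)→cleaned(a2,d1) ✗  (p1,d1,a3)→cleaned(a3,d1) ✓  (p1,d3,a3)→cleaned(a3,d3) ✗  (p1,d3,a4)→cleaned(a4,d3) ✓  (p2,d1,a1)→cleaned(a1,d1) ✓  (p2,d1,a3)→cleaned(a3,d1) ✓  (p2,d3,a3)→cleaned(a3,d3) ✗  (p2,d4,a2)→cleaned(a2,d4) ✓  (p3,d2,a4)→cleaned(a4,d2) ✓  (p3,d3,a3)→cleaned(a3,d3) ✗  (p3,d3,a4)→cleaned(a4,d3) ✓  (p3,d4,a1)→cleaned(a1,d4) ✓  (p3,d4,a4)→cleaned(a4,d4) ✗
Counterexamples (restrictor triples failing the scope): 5.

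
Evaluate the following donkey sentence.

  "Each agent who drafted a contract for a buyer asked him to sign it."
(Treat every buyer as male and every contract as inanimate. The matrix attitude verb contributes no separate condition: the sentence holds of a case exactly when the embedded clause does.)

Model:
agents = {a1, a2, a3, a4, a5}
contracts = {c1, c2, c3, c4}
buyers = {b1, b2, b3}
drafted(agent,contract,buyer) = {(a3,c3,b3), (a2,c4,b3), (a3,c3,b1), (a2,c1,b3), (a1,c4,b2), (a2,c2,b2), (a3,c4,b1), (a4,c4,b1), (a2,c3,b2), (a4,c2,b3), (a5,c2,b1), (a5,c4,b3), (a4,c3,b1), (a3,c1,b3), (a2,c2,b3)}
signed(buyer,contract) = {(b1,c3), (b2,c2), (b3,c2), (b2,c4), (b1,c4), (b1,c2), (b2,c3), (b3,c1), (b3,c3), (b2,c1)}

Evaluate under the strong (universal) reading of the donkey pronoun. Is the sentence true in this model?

"him" takes "a buyer" as antecedent and "it" takes "a contract"; both are donkey pronouns co-varying with the restrictor.
Strong reading: for every (a,c,b) with drafted(a,c,b), signed(b,c).
Restrictor triples: (a1,c4,b2)→signed(b2,c4) ✓  (a2,c1,b3)→signed(b3,c1) ✓  (a2,c2,b2)→signed(b2,c2) ✓  (a2,c2,b3)→signed(b3,c2) ✓  (a2,c3,b2)→signed(b2,c3) ✓  (a2,c4,b3)→signed(b3,c4) ✗  (a3,c1,b3)→signed(b3,c1) ✓  (a3,c3,b1)→signed(b1,c3) ✓  (a3,c3,b3)→signed(b3,c3) ✓  (a3,c4,b1)→signed(b1,c4) ✓  (a4,c2,b3)→signed(b3,c2) ✓  (a4,c3,b1)→signed(b1,c3) ✓  (a4,c4,b1)→signed(b1,c4) ✓  (a5,c2,b1)→signed(b1,c2) ✓  (a5,c4,b3)→signed(b3,c4) ✗
Counterexample: (a2,c4,b3) — signed(b3,c4) does not hold.

False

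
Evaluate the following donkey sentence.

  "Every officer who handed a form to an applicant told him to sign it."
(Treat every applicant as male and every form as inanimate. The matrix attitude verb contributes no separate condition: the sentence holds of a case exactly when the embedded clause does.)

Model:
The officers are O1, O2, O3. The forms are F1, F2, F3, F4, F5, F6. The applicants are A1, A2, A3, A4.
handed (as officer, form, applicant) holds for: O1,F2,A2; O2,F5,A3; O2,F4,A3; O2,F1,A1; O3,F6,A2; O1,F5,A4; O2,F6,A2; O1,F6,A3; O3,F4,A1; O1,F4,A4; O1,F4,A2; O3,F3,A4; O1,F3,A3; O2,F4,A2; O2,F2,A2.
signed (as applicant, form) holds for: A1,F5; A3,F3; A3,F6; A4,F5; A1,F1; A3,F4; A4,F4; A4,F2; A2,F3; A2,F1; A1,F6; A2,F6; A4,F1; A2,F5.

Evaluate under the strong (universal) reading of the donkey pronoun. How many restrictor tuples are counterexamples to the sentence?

7

"him" takes "an applicant" as antecedent and "it" takes "a form"; both are donkey pronouns co-varying with the restrictor.
Strong reading: for every (o,f,a) with handed(o,f,a), signed(a,f).
Restrictor triples: (O1,F2,A2)→signed(A2,F2) ✗  (O1,F3,A3)→signed(A3,F3) ✓  (O1,F4,A2)→signed(A2,F4) ✗  (O1,F4,A4)→signed(A4,F4) ✓  (O1,F5,A4)→signed(A4,F5) ✓  (O1,F6,A3)→signed(A3,F6) ✓  (O2,F1,A1)→signed(A1,F1) ✓  (O2,F2,A2)→signed(A2,F2) ✗  (O2,F4,A2)→signed(A2,F4) ✗  (O2,F4,A3)→signed(A3,F4) ✓  (O2,F5,A3)→signed(A3,F5) ✗  (O2,F6,A2)→signed(A2,F6) ✓  (O3,F3,A4)→signed(A4,F3) ✗  (O3,F4,A1)→signed(A1,F4) ✗  (O3,F6,A2)→signed(A2,F6) ✓
Counterexamples (restrictor triples failing the scope): 7.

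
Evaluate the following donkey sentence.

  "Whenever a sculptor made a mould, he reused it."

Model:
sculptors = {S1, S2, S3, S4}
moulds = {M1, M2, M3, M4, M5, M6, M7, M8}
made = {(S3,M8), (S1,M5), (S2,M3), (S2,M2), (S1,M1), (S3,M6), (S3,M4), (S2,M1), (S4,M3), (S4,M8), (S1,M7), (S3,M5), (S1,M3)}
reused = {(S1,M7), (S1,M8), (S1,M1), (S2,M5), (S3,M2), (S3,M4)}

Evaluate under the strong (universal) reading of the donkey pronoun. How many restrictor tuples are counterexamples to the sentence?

10

"it" takes "a mould" as antecedent — a donkey pronoun bound across the clause boundary.
Strong reading: for every (s,m) with made(s,m), reused(s,m).
Restrictor pairs: (S1,M1) ✓  (S1,M3) ✗  (S1,M5) ✗  (S1,M7) ✓  (S2,M1) ✗  (S2,M2) ✗  (S2,M3) ✗  (S3,M4) ✓  (S3,M5) ✗  (S3,M6) ✗  (S3,M8) ✗  (S4,M3) ✗  (S4,M8) ✗
Counterexamples (restrictor pairs failing the scope): 10.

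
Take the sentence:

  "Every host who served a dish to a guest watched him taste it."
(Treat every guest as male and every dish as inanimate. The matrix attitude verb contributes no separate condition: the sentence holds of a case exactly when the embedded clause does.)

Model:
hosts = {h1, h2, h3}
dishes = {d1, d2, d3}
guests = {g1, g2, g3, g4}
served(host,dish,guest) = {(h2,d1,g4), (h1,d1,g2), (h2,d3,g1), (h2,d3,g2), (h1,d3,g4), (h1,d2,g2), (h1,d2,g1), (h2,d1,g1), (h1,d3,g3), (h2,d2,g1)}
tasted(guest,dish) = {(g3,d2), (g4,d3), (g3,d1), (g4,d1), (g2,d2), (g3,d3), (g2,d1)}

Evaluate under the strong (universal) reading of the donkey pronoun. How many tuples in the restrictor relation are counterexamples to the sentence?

5

"him" takes "a guest" as antecedent and "it" takes "a dish"; both are donkey pronouns co-varying with the restrictor.
Strong reading: for every (h,d,g) with served(h,d,g), tasted(g,d).
Restrictor triples: (h1,d1,g2)→tasted(g2,d1) ✓  (h1,d2,g1)→tasted(g1,d2) ✗  (h1,d2,g2)→tasted(g2,d2) ✓  (h1,d3,g3)→tasted(g3,d3) ✓  (h1,d3,g4)→tasted(g4,d3) ✓  (h2,d1,g1)→tasted(g1,d1) ✗  (h2,d1,g4)→tasted(g4,d1) ✓  (h2,d2,g1)→tasted(g1,d2) ✗  (h2,d3,g1)→tasted(g1,d3) ✗  (h2,d3,g2)→tasted(g2,d3) ✗
Counterexamples (restrictor triples failing the scope): 5.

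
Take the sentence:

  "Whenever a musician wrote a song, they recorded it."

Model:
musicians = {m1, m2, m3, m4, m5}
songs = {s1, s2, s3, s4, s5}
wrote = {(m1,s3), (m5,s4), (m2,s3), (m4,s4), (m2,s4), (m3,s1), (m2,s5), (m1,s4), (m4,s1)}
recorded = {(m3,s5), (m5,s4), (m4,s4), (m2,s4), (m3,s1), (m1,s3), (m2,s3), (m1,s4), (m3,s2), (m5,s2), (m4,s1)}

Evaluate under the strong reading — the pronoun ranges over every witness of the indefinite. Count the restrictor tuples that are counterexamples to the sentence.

"it" takes "a song" as antecedent — a donkey pronoun bound across the clause boundary.
Strong reading: for every (m,s) with wrote(m,s), recorded(m,s).
Restrictor pairs: (m1,s3) ✓  (m1,s4) ✓  (m2,s3) ✓  (m2,s4) ✓  (m2,s5) ✗  (m3,s1) ✓  (m4,s1) ✓  (m4,s4) ✓  (m5,s4) ✓
Counterexamples (restrictor pairs failing the scope): 1.

1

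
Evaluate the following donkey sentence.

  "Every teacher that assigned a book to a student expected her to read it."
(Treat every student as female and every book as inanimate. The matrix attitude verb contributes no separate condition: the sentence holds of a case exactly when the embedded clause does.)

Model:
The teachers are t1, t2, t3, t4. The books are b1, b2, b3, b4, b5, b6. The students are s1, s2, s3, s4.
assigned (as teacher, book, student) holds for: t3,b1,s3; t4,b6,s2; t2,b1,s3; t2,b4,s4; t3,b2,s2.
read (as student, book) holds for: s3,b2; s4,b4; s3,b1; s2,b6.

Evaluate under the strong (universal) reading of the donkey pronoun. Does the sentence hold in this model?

"her" takes "a student" as antecedent and "it" takes "a book"; both are donkey pronouns co-varying with the restrictor.
Strong reading: for every (t,b,s) with assigned(t,b,s), read(s,b).
Restrictor triples: (t2,b1,s3)→read(s3,b1) ✓  (t2,b4,s4)→read(s4,b4) ✓  (t3,b1,s3)→read(s3,b1) ✓  (t3,b2,s2)→read(s2,b2) ✗  (t4,b6,s2)→read(s2,b6) ✓
Counterexample: (t3,b2,s2) — read(s2,b2) does not hold.

False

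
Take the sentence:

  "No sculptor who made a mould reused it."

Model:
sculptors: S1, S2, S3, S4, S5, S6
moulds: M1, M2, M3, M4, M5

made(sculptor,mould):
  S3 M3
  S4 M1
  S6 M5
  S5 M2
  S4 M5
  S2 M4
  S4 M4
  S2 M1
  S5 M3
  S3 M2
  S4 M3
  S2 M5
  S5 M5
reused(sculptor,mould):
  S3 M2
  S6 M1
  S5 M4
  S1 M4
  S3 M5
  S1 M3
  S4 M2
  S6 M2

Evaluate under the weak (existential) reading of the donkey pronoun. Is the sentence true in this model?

"it" takes "a mould" as antecedent — a donkey pronoun bound across the clause boundary.
Truth condition: for no (s,m) with made(s,m) does reused(s,m) hold.
Restrictor pairs — does the scope hold? (S2,M1):fails  (S2,M4):fails  (S2,M5):fails  (S3,M2):holds  (S3,M3):fails  (S4,M1):fails  (S4,M3):fails  (S4,M4):fails  (S4,M5):fails  (S5,M2):fails  (S5,M3):fails  (S5,M5):fails  (S6,M5):fails
Scope holds for 1 pair(s), so the sentence is false.

False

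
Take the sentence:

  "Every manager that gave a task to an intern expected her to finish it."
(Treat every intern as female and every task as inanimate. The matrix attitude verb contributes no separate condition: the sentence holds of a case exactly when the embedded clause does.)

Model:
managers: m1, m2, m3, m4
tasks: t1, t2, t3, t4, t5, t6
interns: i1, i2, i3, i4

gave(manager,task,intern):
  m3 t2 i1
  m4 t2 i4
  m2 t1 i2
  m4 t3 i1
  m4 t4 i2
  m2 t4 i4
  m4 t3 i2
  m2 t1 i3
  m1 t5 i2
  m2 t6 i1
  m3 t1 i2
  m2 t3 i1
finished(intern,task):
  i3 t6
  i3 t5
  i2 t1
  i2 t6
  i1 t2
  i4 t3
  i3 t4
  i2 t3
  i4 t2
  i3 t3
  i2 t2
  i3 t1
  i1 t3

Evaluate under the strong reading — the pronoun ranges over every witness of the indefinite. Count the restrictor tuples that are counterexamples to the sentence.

"her" takes "an intern" as antecedent and "it" takes "a task"; both are donkey pronouns co-varying with the restrictor.
Strong reading: for every (m,t,i) with gave(m,t,i), finished(i,t).
Restrictor triples: (m1,t5,i2)→finished(i2,t5) ✗  (m2,t1,i2)→finished(i2,t1) ✓  (m2,t1,i3)→finished(i3,t1) ✓  (m2,t3,i1)→finished(i1,t3) ✓  (m2,t4,i4)→finished(i4,t4) ✗  (m2,t6,i1)→finished(i1,t6) ✗  (m3,t1,i2)→finished(i2,t1) ✓  (m3,t2,i1)→finished(i1,t2) ✓  (m4,t2,i4)→finished(i4,t2) ✓  (m4,t3,i1)→finished(i1,t3) ✓  (m4,t3,i2)→finished(i2,t3) ✓  (m4,t4,i2)→finished(i2,t4) ✗
Counterexamples (restrictor triples failing the scope): 4.

4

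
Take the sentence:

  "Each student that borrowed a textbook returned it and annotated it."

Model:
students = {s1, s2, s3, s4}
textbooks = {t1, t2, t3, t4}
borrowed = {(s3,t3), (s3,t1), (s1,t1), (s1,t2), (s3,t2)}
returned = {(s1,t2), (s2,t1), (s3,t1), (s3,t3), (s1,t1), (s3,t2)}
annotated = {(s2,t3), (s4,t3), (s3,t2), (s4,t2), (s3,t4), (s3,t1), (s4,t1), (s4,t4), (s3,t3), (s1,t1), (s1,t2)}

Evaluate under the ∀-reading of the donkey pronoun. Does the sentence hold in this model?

"it" takes "a textbook" as antecedent — a donkey pronoun bound across the clause boundary.
Strong reading: for every (s,t) with borrowed(s,t), returned(s,t) ∧ annotated(s,t).
Restrictor pairs: (s1,t1) ✓  (s1,t2) ✓  (s3,t1) ✓  (s3,t2) ✓  (s3,t3) ✓
Every restrictor pair satisfies the scope.

True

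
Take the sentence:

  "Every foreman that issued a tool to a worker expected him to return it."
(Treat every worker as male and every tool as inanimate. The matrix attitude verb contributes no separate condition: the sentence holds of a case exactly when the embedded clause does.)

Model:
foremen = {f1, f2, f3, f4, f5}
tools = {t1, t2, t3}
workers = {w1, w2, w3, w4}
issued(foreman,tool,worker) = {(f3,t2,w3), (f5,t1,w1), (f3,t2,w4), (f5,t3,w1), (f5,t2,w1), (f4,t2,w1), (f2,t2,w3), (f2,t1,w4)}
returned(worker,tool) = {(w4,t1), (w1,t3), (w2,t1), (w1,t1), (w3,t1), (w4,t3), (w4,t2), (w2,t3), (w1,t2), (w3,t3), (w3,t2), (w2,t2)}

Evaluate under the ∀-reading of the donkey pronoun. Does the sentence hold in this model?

"him" takes "a worker" as antecedent and "it" takes "a tool"; both are donkey pronouns co-varying with the restrictor.
Strong reading: for every (f,t,w) with issued(f,t,w), returned(w,t).
Restrictor triples: (f2,t1,w4)→returned(w4,t1) ✓  (f2,t2,w3)→returned(w3,t2) ✓  (f3,t2,w3)→returned(w3,t2) ✓  (f3,t2,w4)→returned(w4,t2) ✓  (f4,t2,w1)→returned(w1,t2) ✓  (f5,t1,w1)→returned(w1,t1) ✓  (f5,t2,w1)→returned(w1,t2) ✓  (f5,t3,w1)→returned(w1,t3) ✓
Every restrictor triple satisfies the scope.

True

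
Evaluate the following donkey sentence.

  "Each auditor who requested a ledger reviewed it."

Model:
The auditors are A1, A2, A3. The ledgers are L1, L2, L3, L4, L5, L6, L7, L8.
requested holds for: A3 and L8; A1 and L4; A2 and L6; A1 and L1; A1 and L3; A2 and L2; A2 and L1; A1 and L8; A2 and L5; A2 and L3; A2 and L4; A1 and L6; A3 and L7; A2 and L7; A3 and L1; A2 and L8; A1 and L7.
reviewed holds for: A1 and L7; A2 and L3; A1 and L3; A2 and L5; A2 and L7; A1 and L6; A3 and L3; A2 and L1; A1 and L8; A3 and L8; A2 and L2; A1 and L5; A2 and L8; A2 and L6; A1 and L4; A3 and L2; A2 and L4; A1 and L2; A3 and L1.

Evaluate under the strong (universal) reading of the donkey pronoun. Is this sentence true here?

"it" takes "a ledger" as antecedent — a donkey pronoun bound across the clause boundary.
Strong reading: for every (a,l) with requested(a,l), reviewed(a,l).
Restrictor pairs: (A1,L1) ✗  (A1,L3) ✓  (A1,L4) ✓  (A1,L6) ✓  (A1,L7) ✓  (A1,L8) ✓  (A2,L1) ✓  (A2,L2) ✓  (A2,L3) ✓  (A2,L4) ✓  (A2,L5) ✓  (A2,L6) ✓  (A2,L7) ✓  (A2,L8) ✓  (A3,L1) ✓  (A3,L7) ✗  (A3,L8) ✓
Counterexample: (A1,L1) is in requested but fails the scope.

False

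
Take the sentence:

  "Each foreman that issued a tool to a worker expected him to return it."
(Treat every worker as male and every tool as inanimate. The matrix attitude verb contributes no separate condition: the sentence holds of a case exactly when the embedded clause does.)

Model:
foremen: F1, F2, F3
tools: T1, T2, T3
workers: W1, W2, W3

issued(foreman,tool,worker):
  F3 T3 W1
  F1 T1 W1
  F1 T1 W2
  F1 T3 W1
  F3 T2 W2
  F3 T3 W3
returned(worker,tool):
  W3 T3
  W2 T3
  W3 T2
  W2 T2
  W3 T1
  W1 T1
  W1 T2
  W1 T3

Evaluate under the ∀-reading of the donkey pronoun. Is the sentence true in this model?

False

"him" takes "a worker" as antecedent and "it" takes "a tool"; both are donkey pronouns co-varying with the restrictor.
Strong reading: for every (f,t,w) with issued(f,t,w), returned(w,t).
Restrictor triples: (F1,T1,W1)→returned(W1,T1) ✓  (F1,T1,W2)→returned(W2,T1) ✗  (F1,T3,W1)→returned(W1,T3) ✓  (F3,T2,W2)→returned(W2,T2) ✓  (F3,T3,W1)→returned(W1,T3) ✓  (F3,T3,W3)→returned(W3,T3) ✓
Counterexample: (F1,T1,W2) — returned(W2,T1) does not hold.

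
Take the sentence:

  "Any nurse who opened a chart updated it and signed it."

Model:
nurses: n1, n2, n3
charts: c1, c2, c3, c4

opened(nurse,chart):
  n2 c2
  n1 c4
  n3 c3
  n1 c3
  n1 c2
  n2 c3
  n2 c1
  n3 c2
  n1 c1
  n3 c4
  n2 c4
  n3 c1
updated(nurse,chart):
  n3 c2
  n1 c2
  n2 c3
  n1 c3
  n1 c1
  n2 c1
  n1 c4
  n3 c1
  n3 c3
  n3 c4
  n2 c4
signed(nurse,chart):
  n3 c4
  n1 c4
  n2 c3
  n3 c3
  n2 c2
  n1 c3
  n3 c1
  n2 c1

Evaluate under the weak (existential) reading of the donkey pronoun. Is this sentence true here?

True

"it" takes "a chart" as antecedent — a donkey pronoun bound across the clause boundary.
Weak reading: every nurse n with some opened-chart has at least one opened-chart c such that updated(n,c) ∧ signed(n,c).
Per nurse: n1:✓  n2:✓  n3:✓
Every nurse in the restrictor has a witness.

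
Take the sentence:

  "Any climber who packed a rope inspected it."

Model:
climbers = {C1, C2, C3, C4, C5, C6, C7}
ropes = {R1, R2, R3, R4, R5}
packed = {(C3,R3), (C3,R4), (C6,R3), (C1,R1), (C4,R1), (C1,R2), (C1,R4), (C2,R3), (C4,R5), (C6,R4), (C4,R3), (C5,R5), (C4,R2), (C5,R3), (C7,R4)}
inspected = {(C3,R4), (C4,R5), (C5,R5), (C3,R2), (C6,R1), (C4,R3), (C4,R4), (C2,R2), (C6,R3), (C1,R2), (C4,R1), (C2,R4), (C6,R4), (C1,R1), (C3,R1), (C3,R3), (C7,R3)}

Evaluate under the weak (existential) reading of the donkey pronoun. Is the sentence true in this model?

False

"it" takes "a rope" as antecedent — a donkey pronoun bound across the clause boundary.
Weak reading: every climber c with some packed-rope has at least one packed-rope r such that inspected(c,r).
Per climber: C1:✓  C2:✗  C3:✓  C4:✓  C5:✓  C6:✓  C7:✗
C2 has no witness among its packed-ropes.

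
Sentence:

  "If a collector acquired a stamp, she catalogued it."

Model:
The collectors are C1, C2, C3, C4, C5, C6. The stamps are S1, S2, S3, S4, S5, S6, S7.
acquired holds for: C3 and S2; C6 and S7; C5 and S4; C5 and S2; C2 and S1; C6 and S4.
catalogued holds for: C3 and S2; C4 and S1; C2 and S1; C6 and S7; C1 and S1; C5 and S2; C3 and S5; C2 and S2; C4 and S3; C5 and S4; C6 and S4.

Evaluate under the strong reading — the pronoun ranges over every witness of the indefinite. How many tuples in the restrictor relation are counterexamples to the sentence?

"it" takes "a stamp" as antecedent — a donkey pronoun bound across the clause boundary.
Strong reading: for every (c,s) with acquired(c,s), catalogued(c,s).
Restrictor pairs: (C2,S1) ✓  (C3,S2) ✓  (C5,S2) ✓  (C5,S4) ✓  (C6,S4) ✓  (C6,S7) ✓
Counterexamples (restrictor pairs failing the scope): 0.

0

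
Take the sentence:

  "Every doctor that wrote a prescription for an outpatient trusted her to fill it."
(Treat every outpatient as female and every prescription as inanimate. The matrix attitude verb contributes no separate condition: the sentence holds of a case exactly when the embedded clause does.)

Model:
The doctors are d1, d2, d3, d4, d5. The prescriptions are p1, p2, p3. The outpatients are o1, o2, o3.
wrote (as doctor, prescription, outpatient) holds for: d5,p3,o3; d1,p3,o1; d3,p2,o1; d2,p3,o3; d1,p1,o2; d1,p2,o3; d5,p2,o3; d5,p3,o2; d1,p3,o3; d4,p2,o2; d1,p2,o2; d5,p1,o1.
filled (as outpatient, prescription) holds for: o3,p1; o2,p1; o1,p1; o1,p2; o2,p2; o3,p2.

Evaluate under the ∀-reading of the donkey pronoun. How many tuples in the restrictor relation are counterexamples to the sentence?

5

"her" takes "an outpatient" as antecedent and "it" takes "a prescription"; both are donkey pronouns co-varying with the restrictor.
Strong reading: for every (d,p,o) with wrote(d,p,o), filled(o,p).
Restrictor triples: (d1,p1,o2)→filled(o2,p1) ✓  (d1,p2,o2)→filled(o2,p2) ✓  (d1,p2,o3)→filled(o3,p2) ✓  (d1,p3,o1)→filled(o1,p3) ✗  (d1,p3,o3)→filled(o3,p3) ✗  (d2,p3,o3)→filled(o3,p3) ✗  (d3,p2,o1)→filled(o1,p2) ✓  (d4,p2,o2)→filled(o2,p2) ✓  (d5,p1,o1)→filled(o1,p1) ✓  (d5,p2,o3)→filled(o3,p2) ✓  (d5,p3,o2)→filled(o2,p3) ✗  (d5,p3,o3)→filled(o3,p3) ✗
Counterexamples (restrictor triples failing the scope): 5.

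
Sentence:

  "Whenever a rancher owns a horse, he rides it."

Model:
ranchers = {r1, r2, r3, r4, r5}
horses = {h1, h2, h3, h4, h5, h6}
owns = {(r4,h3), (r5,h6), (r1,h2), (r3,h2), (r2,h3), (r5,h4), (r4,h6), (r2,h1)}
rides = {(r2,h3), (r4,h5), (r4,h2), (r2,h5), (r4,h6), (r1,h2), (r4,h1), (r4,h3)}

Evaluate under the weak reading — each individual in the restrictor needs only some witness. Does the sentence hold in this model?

False

"it" takes "a horse" as antecedent — a donkey pronoun bound across the clause boundary.
Weak reading: every rancher r with some owns-horse has at least one owns-horse h such that rides(r,h).
Per rancher: r1:✓  r2:✓  r3:✗  r4:✓  r5:✗
r3 has no witness among its owns-horses.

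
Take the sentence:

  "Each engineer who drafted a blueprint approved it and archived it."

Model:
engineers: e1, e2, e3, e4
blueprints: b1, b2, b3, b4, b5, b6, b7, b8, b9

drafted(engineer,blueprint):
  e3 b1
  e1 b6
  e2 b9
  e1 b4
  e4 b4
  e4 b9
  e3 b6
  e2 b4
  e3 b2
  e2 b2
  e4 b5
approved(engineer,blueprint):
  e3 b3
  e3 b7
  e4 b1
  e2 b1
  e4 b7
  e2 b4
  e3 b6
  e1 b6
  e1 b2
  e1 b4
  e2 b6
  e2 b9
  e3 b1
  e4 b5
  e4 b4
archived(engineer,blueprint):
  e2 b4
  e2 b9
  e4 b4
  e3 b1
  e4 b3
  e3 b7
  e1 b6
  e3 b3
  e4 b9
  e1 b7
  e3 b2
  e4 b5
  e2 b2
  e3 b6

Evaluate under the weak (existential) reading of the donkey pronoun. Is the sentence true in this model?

True

"it" takes "a blueprint" as antecedent — a donkey pronoun bound across the clause boundary.
Weak reading: every engineer e with some drafted-blueprint has at least one drafted-blueprint b such that approved(e,b) ∧ archived(e,b).
Per engineer: e1:✓  e2:✓  e3:✓  e4:✓
Every engineer in the restrictor has a witness.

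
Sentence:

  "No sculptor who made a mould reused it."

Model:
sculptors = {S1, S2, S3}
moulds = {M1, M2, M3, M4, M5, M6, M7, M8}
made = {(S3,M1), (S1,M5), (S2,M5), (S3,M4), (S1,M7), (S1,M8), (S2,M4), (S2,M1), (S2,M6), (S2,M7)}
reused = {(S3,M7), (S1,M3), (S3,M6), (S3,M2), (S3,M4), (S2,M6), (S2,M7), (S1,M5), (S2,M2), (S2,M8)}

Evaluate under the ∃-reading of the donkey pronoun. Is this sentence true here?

False

"it" takes "a mould" as antecedent — a donkey pronoun bound across the clause boundary.
Truth condition: for no (s,m) with made(s,m) does reused(s,m) hold.
Restrictor pairs — does the scope hold? (S1,M5):holds  (S1,M7):fails  (S1,M8):fails  (S2,M1):fails  (S2,M4):fails  (S2,M5):fails  (S2,M6):holds  (S2,M7):holds  (S3,M1):fails  (S3,M4):holds
Scope holds for 4 pair(s), so the sentence is false.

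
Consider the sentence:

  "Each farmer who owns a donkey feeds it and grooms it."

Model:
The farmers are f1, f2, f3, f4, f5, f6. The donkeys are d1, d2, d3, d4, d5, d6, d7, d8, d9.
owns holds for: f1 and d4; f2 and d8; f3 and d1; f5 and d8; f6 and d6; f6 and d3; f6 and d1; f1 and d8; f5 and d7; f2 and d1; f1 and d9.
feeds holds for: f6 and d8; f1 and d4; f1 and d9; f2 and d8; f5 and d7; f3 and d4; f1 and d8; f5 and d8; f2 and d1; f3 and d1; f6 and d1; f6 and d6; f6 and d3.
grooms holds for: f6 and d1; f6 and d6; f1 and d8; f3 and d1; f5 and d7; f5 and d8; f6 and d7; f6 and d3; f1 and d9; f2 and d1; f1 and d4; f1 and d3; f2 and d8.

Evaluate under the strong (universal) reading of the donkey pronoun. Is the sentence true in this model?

True

"it" takes "a donkey" as antecedent — a donkey pronoun bound across the clause boundary.
Strong reading: for every (f,d) with owns(f,d), feeds(f,d) ∧ grooms(f,d).
Restrictor pairs: (f1,d4) ✓  (f1,d8) ✓  (f1,d9) ✓  (f2,d1) ✓  (f2,d8) ✓  (f3,d1) ✓  (f5,d7) ✓  (f5,d8) ✓  (f6,d1) ✓  (f6,d3) ✓  (f6,d6) ✓
Every restrictor pair satisfies the scope.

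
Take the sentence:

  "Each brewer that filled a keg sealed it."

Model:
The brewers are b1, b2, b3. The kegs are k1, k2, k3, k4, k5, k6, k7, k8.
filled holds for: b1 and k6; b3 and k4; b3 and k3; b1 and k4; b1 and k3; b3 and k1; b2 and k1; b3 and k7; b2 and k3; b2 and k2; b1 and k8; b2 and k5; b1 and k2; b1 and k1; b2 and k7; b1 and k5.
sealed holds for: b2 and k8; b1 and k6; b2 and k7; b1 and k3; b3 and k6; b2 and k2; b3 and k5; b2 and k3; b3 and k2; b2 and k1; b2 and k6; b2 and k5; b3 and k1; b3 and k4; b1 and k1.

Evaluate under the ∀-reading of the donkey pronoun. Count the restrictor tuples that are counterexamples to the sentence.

"it" takes "a keg" as antecedent — a donkey pronoun bound across the clause boundary.
Strong reading: for every (b,k) with filled(b,k), sealed(b,k).
Restrictor pairs: (b1,k1) ✓  (b1,k2) ✗  (b1,k3) ✓  (b1,k4) ✗  (b1,k5) ✗  (b1,k6) ✓  (b1,k8) ✗  (b2,k1) ✓  (b2,k2) ✓  (b2,k3) ✓  (b2,k5) ✓  (b2,k7) ✓  (b3,k1) ✓  (b3,k3) ✗  (b3,k4) ✓  (b3,k7) ✗
Counterexamples (restrictor pairs failing the scope): 6.

6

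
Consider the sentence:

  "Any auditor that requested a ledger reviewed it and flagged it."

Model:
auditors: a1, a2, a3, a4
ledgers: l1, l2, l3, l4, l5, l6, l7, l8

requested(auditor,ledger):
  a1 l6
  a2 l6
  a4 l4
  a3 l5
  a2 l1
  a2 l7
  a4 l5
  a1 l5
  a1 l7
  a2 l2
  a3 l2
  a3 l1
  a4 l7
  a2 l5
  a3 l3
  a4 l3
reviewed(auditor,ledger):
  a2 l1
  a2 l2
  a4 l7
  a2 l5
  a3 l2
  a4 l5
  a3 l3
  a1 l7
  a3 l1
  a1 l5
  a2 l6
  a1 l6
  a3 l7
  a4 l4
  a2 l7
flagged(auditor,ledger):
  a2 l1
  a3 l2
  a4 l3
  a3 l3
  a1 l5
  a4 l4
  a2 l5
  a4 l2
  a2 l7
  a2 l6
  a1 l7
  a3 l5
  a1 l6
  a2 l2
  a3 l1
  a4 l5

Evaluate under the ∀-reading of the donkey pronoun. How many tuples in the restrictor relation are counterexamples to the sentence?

3

"it" takes "a ledger" as antecedent — a donkey pronoun bound across the clause boundary.
Strong reading: for every (a,l) with requested(a,l), reviewed(a,l) ∧ flagged(a,l).
Restrictor pairs: (a1,l5) ✓  (a1,l6) ✓  (a1,l7) ✓  (a2,l1) ✓  (a2,l2) ✓  (a2,l5) ✓  (a2,l6) ✓  (a2,l7) ✓  (a3,l1) ✓  (a3,l2) ✓  (a3,l3) ✓  (a3,l5) ✗  (a4,l3) ✗  (a4,l4) ✓  (a4,l5) ✓  (a4,l7) ✗
Counterexamples (restrictor pairs failing the scope): 3.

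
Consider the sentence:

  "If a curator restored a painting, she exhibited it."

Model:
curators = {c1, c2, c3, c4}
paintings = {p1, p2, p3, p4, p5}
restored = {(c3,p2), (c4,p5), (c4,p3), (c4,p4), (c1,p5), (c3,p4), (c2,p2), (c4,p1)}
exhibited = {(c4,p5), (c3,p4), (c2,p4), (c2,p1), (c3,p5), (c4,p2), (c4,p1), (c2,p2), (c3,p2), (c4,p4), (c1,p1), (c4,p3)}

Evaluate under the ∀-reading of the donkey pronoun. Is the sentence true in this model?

False

"it" takes "a painting" as antecedent — a donkey pronoun bound across the clause boundary.
Strong reading: for every (c,p) with restored(c,p), exhibited(c,p).
Restrictor pairs: (c1,p5) ✗  (c2,p2) ✓  (c3,p2) ✓  (c3,p4) ✓  (c4,p1) ✓  (c4,p3) ✓  (c4,p4) ✓  (c4,p5) ✓
Counterexample: (c1,p5) is in restored but fails the scope.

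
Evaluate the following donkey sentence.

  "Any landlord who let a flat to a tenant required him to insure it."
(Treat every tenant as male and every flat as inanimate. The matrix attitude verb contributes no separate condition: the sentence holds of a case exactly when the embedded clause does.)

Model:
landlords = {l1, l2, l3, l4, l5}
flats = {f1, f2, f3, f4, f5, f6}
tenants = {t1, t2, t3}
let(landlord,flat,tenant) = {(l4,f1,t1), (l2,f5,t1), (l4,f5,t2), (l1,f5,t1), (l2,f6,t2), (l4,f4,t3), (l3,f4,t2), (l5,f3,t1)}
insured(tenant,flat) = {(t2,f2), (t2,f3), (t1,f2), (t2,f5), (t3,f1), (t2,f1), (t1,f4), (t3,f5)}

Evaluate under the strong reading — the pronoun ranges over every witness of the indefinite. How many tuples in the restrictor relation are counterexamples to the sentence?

7

"him" takes "a tenant" as antecedent and "it" takes "a flat"; both are donkey pronouns co-varying with the restrictor.
Strong reading: for every (l,f,t) with let(l,f,t), insured(t,f).
Restrictor triples: (l1,f5,t1)→insured(t1,f5) ✗  (l2,f5,t1)→insured(t1,f5) ✗  (l2,f6,t2)→insured(t2,f6) ✗  (l3,f4,t2)→insured(t2,f4) ✗  (l4,f1,t1)→insured(t1,f1) ✗  (l4,f4,t3)→insured(t3,f4) ✗  (l4,f5,t2)→insured(t2,f5) ✓  (l5,f3,t1)→insured(t1,f3) ✗
Counterexamples (restrictor triples failing the scope): 7.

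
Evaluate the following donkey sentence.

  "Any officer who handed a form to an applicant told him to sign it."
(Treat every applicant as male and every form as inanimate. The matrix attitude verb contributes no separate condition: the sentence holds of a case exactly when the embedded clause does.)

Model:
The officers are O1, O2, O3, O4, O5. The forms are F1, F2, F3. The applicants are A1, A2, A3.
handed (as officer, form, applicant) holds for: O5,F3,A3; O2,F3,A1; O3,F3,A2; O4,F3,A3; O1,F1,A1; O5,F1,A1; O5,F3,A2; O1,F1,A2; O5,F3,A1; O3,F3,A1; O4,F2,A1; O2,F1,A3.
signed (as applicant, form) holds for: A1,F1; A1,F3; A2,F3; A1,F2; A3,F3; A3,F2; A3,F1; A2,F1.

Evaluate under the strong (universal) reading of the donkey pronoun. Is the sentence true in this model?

True

"him" takes "an applicant" as antecedent and "it" takes "a form"; both are donkey pronouns co-varying with the restrictor.
Strong reading: for every (o,f,a) with handed(o,f,a), signed(a,f).
Restrictor triples: (O1,F1,A1)→signed(A1,F1) ✓  (O1,F1,A2)→signed(A2,F1) ✓  (O2,F1,A3)→signed(A3,F1) ✓  (O2,F3,A1)→signed(A1,F3) ✓  (O3,F3,A1)→signed(A1,F3) ✓  (O3,F3,A2)→signed(A2,F3) ✓  (O4,F2,A1)→signed(A1,F2) ✓  (O4,F3,A3)→signed(A3,F3) ✓  (O5,F1,A1)→signed(A1,F1) ✓  (O5,F3,A1)→signed(A1,F3) ✓  (O5,F3,A2)→signed(A2,F3) ✓  (O5,F3,A3)→signed(A3,F3) ✓
Every restrictor triple satisfies the scope.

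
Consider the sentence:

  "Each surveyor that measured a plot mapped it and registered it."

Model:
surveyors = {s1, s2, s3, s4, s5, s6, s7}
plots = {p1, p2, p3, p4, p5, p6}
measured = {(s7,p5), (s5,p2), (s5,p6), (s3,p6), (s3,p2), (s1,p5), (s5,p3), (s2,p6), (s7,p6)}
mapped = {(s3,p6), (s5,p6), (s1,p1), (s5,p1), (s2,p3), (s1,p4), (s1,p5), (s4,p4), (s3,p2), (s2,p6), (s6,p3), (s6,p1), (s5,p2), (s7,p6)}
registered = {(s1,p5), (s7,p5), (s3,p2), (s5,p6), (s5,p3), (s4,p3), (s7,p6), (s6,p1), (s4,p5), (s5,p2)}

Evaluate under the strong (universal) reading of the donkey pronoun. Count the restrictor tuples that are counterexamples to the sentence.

4

"it" takes "a plot" as antecedent — a donkey pronoun bound across the clause boundary.
Strong reading: for every (s,p) with measured(s,p), mapped(s,p) ∧ registered(s,p).
Restrictor pairs: (s1,p5) ✓  (s2,p6) ✗  (s3,p2) ✓  (s3,p6) ✗  (s5,p2) ✓  (s5,p3) ✗  (s5,p6) ✓  (s7,p5) ✗  (s7,p6) ✓
Counterexamples (restrictor pairs failing the scope): 4.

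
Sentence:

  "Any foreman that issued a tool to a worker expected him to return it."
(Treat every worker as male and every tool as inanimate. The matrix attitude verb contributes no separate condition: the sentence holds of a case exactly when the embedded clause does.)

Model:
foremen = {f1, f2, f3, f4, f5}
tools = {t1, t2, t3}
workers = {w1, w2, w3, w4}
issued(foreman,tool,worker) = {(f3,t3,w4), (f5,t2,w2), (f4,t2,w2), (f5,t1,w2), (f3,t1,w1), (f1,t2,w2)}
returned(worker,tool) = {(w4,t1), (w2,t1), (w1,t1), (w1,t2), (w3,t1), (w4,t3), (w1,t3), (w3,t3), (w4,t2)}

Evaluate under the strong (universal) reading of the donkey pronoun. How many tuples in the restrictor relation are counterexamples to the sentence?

"him" takes "a worker" as antecedent and "it" takes "a tool"; both are donkey pronouns co-varying with the restrictor.
Strong reading: for every (f,t,w) with issued(f,t,w), returned(w,t).
Restrictor triples: (f1,t2,w2)→returned(w2,t2) ✗  (f3,t1,w1)→returned(w1,t1) ✓  (f3,t3,w4)→returned(w4,t3) ✓  (f4,t2,w2)→returned(w2,t2) ✗  (f5,t1,w2)→returned(w2,t1) ✓  (f5,t2,w2)→returned(w2,t2) ✗
Counterexamples (restrictor triples failing the scope): 3.

3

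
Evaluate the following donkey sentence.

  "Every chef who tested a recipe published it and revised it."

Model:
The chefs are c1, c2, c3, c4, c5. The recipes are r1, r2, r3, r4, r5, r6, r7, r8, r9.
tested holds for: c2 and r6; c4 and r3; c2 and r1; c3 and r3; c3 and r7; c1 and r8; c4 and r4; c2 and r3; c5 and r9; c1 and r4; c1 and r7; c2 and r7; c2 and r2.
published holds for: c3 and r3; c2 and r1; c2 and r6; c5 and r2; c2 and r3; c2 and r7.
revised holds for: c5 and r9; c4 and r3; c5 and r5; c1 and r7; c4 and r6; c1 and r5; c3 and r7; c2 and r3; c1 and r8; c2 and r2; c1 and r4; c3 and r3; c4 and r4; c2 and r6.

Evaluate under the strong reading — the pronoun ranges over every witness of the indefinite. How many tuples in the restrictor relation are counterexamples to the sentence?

"it" takes "a recipe" as antecedent — a donkey pronoun bound across the clause boundary.
Strong reading: for every (c,r) with tested(c,r), published(c,r) ∧ revised(c,r).
Restrictor pairs: (c1,r4) ✗  (c1,r7) ✗  (c1,r8) ✗  (c2,r1) ✗  (c2,r2) ✗  (c2,r3) ✓  (c2,r6) ✓  (c2,r7) ✗  (c3,r3) ✓  (c3,r7) ✗  (c4,r3) ✗  (c4,r4) ✗  (c5,r9) ✗
Counterexamples (restrictor pairs failing the scope): 10.

10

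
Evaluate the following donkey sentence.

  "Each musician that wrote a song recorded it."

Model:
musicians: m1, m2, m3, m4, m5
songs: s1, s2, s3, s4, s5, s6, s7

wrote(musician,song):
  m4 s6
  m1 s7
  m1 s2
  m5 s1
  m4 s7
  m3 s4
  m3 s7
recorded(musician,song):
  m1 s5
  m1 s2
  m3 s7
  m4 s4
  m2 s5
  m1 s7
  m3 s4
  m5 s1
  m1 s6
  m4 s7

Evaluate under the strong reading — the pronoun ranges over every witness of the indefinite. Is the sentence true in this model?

"it" takes "a song" as antecedent — a donkey pronoun bound across the clause boundary.
Strong reading: for every (m,s) with wrote(m,s), recorded(m,s).
Restrictor pairs: (m1,s2) ✓  (m1,s7) ✓  (m3,s4) ✓  (m3,s7) ✓  (m4,s6) ✗  (m4,s7) ✓  (m5,s1) ✓
Counterexample: (m4,s6) is in wrote but fails the scope.

False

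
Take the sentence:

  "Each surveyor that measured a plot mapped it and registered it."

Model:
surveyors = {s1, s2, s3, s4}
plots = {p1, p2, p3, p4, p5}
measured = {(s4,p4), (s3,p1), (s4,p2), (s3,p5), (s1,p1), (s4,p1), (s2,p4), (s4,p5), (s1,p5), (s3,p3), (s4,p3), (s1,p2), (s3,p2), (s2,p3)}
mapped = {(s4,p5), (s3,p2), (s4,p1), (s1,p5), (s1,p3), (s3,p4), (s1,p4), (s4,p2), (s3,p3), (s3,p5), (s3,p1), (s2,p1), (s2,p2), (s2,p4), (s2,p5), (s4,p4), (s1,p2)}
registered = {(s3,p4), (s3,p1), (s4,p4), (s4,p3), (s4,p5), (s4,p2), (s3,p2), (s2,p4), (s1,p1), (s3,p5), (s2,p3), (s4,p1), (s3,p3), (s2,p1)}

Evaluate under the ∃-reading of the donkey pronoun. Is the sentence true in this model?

"it" takes "a plot" as antecedent — a donkey pronoun bound across the clause boundary.
Weak reading: every surveyor s with some measured-plot has at least one measured-plot p such that mapped(s,p) ∧ registered(s,p).
Per surveyor: s1:✗  s2:✓  s3:✓  s4:✓
s1 has no witness among its measured-plots.

False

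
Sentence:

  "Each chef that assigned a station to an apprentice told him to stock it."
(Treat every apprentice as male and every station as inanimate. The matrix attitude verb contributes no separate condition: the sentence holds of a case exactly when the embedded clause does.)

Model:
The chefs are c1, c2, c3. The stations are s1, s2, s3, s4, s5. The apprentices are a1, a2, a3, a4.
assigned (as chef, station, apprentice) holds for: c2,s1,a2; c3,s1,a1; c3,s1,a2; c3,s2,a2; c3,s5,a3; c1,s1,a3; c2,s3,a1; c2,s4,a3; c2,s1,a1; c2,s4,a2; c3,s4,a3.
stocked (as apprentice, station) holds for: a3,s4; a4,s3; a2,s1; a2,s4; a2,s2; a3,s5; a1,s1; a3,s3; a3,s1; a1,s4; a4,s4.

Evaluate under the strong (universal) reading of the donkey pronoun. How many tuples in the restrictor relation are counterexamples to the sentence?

"him" takes "an apprentice" as antecedent and "it" takes "a station"; both are donkey pronouns co-varying with the restrictor.
Strong reading: for every (c,s,a) with assigned(c,s,a), stocked(a,s).
Restrictor triples: (c1,s1,a3)→stocked(a3,s1) ✓  (c2,s1,a1)→stocked(a1,s1) ✓  (c2,s1,a2)→stocked(a2,s1) ✓  (c2,s3,a1)→stocked(a1,s3) ✗  (c2,s4,a2)→stocked(a2,s4) ✓  (c2,s4,a3)→stocked(a3,s4) ✓  (c3,s1,a1)→stocked(a1,s1) ✓  (c3,s1,a2)→stocked(a2,s1) ✓  (c3,s2,a2)→stocked(a2,s2) ✓  (c3,s4,a3)→stocked(a3,s4) ✓  (c3,s5,a3)→stocked(a3,s5) ✓
Counterexamples (restrictor triples failing the scope): 1.

1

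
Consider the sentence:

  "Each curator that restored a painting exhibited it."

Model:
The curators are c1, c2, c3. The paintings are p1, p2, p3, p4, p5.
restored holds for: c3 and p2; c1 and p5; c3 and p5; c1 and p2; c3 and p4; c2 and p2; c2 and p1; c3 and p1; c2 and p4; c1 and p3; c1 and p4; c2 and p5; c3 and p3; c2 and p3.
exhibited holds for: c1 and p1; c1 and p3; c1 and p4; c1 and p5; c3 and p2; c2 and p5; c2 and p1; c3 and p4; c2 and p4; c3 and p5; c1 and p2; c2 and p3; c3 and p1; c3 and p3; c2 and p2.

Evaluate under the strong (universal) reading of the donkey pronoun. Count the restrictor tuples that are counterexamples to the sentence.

"it" takes "a painting" as antecedent — a donkey pronoun bound across the clause boundary.
Strong reading: for every (c,p) with restored(c,p), exhibited(c,p).
Restrictor pairs: (c1,p2) ✓  (c1,p3) ✓  (c1,p4) ✓  (c1,p5) ✓  (c2,p1) ✓  (c2,p2) ✓  (c2,p3) ✓  (c2,p4) ✓  (c2,p5) ✓  (c3,p1) ✓  (c3,p2) ✓  (c3,p3) ✓  (c3,p4) ✓  (c3,p5) ✓
Counterexamples (restrictor pairs failing the scope): 0.

0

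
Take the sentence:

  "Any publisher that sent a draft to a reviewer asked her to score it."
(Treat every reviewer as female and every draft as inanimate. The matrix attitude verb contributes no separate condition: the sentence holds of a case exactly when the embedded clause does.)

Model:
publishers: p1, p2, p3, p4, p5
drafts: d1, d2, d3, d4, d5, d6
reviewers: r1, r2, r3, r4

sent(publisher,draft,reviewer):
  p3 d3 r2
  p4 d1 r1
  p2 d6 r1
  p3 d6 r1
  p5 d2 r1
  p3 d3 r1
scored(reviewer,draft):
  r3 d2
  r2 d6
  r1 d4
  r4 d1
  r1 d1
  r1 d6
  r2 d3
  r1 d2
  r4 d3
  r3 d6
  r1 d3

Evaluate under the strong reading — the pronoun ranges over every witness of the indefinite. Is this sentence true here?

"her" takes "a reviewer" as antecedent and "it" takes "a draft"; both are donkey pronouns co-varying with the restrictor.
Strong reading: for every (p,d,r) with sent(p,d,r), scored(r,d).
Restrictor triples: (p2,d6,r1)→scored(r1,d6) ✓  (p3,d3,r1)→scored(r1,d3) ✓  (p3,d3,r2)→scored(r2,d3) ✓  (p3,d6,r1)→scored(r1,d6) ✓  (p4,d1,r1)→scored(r1,d1) ✓  (p5,d2,r1)→scored(r1,d2) ✓
Every restrictor triple satisfies the scope.

True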